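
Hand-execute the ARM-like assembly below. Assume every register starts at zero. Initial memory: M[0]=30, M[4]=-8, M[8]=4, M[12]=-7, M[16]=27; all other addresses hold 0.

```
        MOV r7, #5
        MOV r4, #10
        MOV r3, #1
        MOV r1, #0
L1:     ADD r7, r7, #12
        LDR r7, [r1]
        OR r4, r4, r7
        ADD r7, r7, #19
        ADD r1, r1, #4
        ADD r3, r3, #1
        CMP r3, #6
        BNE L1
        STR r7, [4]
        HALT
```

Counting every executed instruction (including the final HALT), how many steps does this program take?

46

MOV r7, #5 → r7=5
MOV r4, #10 → r4=10
MOV r3, #1 → r3=1
MOV r1, #0 → r1=0
ADD r7, r7, #12 → r7=5+12=17
LDR r7, [r1] → r7=M[0]=30
OR r4, r4, r7 → r4=10|30=30
ADD r7, r7, #19 → r7=30+19=49
ADD r1, r1, #4 → r1=0+4=4
ADD r3, r3, #1 → r3=1+1=2
CMP r3, #6  (cmp 2,6)
BNE L1: taken
ADD r7, r7, #12 → r7=49+12=61
LDR r7, [r1] → r7=M[4]=-8
OR r4, r4, r7 → r4=30|(-8)=-2
ADD r7, r7, #19 → r7=(-8)+19=11
ADD r1, r1, #4 → r1=4+4=8
ADD r3, r3, #1 → r3=2+1=3
CMP r3, #6  (cmp 3,6)
BNE L1: taken
ADD r7, r7, #12 → r7=11+12=23
LDR r7, [r1] → r7=M[8]=4
OR r4, r4, r7 → r4=(-2)|4=-2
ADD r7, r7, #19 → r7=4+19=23
ADD r1, r1, #4 → r1=8+4=12
ADD r3, r3, #1 → r3=3+1=4
CMP r3, #6  (cmp 4,6)
BNE L1: taken
ADD r7, r7, #12 → r7=23+12=35
LDR r7, [r1] → r7=M[12]=-7
OR r4, r4, r7 → r4=(-2)|(-7)=-1
ADD r7, r7, #19 → r7=(-7)+19=12
ADD r1, r1, #4 → r1=12+4=16
ADD r3, r3, #1 → r3=4+1=5
CMP r3, #6  (cmp 5,6)
BNE L1: taken
ADD r7, r7, #12 → r7=12+12=24
LDR r7, [r1] → r7=M[16]=27
OR r4, r4, r7 → r4=(-1)|27=-1
ADD r7, r7, #19 → r7=27+19=46
ADD r1, r1, #4 → r1=16+4=20
ADD r3, r3, #1 → r3=5+1=6
CMP r3, #6  (cmp 6,6)
BNE L1: not taken
STR r7, [4] → M[4]=46
halt.
Total executed instructions: 46.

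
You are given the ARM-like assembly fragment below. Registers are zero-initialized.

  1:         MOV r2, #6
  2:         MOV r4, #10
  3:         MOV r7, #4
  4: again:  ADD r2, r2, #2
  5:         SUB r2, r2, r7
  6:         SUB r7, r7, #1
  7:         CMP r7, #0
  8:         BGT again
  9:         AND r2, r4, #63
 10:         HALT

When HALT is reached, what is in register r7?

0

MOV r2, #6 → r2=6
MOV r4, #10 → r4=10
MOV r7, #4 → r7=4
ADD r2, r2, #2 → r2=6+2=8
SUB r2, r2, r7 → r2=8-4=4
SUB r7, r7, #1 → r7=4-1=3
CMP r7, #0  (cmp 3,0)
BGT again: taken
ADD r2, r2, #2 → r2=4+2=6
SUB r2, r2, r7 → r2=6-3=3
SUB r7, r7, #1 → r7=3-1=2
CMP r7, #0  (cmp 2,0)
BGT again: taken
ADD r2, r2, #2 → r2=3+2=5
SUB r2, r2, r7 → r2=5-2=3
SUB r7, r7, #1 → r7=2-1=1
CMP r7, #0  (cmp 1,0)
BGT again: taken
ADD r2, r2, #2 → r2=3+2=5
SUB r2, r2, r7 → r2=5-1=4
SUB r7, r7, #1 → r7=1-1=0
CMP r7, #0  (cmp 0,0)
BGT again: not taken
AND r2, r4, #63 → r2=10&63=10
halt.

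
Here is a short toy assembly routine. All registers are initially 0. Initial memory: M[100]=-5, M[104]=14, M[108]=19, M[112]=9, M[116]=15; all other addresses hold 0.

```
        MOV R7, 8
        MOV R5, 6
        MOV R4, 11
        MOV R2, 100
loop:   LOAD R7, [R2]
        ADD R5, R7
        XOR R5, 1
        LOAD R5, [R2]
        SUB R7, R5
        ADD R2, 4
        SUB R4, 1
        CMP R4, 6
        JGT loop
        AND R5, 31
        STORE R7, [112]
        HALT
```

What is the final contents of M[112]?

0

R7=8
R5=6
R4=11
R2=100
R7=M[100]=-5
R5=6+(-5)=1
R5=1^1=0
R5=M[100]=-5
R7=(-5)-(-5)=0
R2=100+4=104
R4=11-1=10
CMP R4, 6  (cmp 10,6)
JGT loop: taken
R7=M[104]=14
R5=(-5)+14=9
R5=9^1=8
R5=M[104]=14
R7=14-14=0
R2=104+4=108
R4=10-1=9
CMP R4, 6  (cmp 9,6)
JGT loop: taken
R7=M[108]=19
R5=14+19=33
R5=33^1=32
R5=M[108]=19
R7=19-19=0
R2=108+4=112
R4=9-1=8
CMP R4, 6  (cmp 8,6)
JGT loop: taken
R7=M[112]=9
R5=19+9=28
R5=28^1=29
R5=M[112]=9
R7=9-9=0
R2=112+4=116
R4=8-1=7
CMP R4, 6  (cmp 7,6)
JGT loop: taken
R7=M[116]=15
R5=9+15=24
R5=24^1=25
R5=M[116]=15
R7=15-15=0
R2=116+4=120
R4=7-1=6
CMP R4, 6  (cmp 6,6)
JGT loop: not taken
R5=15&31=15
STORE R7, [112] → M[112]=0
halt.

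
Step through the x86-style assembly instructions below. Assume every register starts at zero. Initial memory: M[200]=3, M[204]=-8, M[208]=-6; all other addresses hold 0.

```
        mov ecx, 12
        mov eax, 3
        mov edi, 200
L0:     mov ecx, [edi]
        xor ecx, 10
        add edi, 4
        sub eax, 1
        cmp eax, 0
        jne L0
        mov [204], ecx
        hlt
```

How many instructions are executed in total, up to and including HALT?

23

ecx=12
eax=3
edi=200
ecx=M[200]=3
ecx=3^10=9
edi=200+4=204
eax=3-1=2
cmp eax, 0  (cmp 2,0)
jne L0: taken
ecx=M[204]=-8
ecx=(-8)^10=-14
edi=204+4=208
eax=2-1=1
cmp eax, 0  (cmp 1,0)
jne L0: taken
ecx=M[208]=-6
ecx=(-6)^10=-16
edi=208+4=212
eax=1-1=0
cmp eax, 0  (cmp 0,0)
jne L0: not taken
mov [204], ecx → M[204]=-16
halt.
Total executed instructions: 23.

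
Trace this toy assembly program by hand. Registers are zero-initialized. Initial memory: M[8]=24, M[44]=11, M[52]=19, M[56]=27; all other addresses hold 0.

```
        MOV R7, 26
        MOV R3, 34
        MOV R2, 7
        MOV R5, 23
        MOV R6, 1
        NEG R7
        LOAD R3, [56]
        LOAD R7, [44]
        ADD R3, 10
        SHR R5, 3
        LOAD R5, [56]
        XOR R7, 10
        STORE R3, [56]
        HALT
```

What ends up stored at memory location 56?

37

R7=26
R3=34
R2=7
R5=23
R6=1
R7=-(26)=-26
R3=M[56]=27
R7=M[44]=11
R3=27+10=37
R5=23>>3=2
R5=M[56]=27
R7=11^10=1
STORE R3, [56] → M[56]=37
halt.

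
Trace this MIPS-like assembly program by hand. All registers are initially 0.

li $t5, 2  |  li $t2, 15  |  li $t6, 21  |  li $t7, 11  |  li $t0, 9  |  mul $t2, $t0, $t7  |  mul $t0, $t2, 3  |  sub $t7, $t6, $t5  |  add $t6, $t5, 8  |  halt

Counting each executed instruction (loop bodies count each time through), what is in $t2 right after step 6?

li $t5, 2 → $t5=2
li $t2, 15 → $t2=15
li $t6, 21 → $t6=21
li $t7, 11 → $t7=11
li $t0, 9 → $t0=9
mul $t2, $t0, $t7 → $t2=9*11=99
After step 6: $t2 = 99.

99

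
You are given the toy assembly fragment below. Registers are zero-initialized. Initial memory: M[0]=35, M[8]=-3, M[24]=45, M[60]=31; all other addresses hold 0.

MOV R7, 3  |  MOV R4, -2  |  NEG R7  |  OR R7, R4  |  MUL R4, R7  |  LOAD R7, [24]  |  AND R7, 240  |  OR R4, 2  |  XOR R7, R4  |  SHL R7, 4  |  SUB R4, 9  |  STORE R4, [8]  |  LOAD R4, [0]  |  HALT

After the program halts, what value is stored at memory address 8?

after MOV R7, 3: R7=3
after MOV R4, -2: R4=-2
after NEG R7: R7=-(3)=-3
after OR R7, R4: R7=(-3)|(-2)=-1
after MUL R4, R7: R4=(-2)*(-1)=2
after LOAD R7, [24]: R7=M[24]=45
after AND R7, 240: R7=45&240=32
after OR R4, 2: R4=2|2=2
after XOR R7, R4: R7=32^2=34
after SHL R7, 4: R7=34<<4=544
after SUB R4, 9: R4=2-9=-7
STORE R4, [8] → M[8]=-7
after LOAD R4, [0]: R4=M[0]=35
halt.

-7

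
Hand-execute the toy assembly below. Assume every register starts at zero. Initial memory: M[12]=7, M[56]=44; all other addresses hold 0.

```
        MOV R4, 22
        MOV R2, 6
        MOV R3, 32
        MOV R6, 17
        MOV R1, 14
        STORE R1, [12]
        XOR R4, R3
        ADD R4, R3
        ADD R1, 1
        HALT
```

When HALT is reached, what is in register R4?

86

R4=22
R2=6
R3=32
R6=17
R1=14
STORE R1, [12] → M[12]=14
R4=22^32=54
R4=54+32=86
R1=14+1=15
halt.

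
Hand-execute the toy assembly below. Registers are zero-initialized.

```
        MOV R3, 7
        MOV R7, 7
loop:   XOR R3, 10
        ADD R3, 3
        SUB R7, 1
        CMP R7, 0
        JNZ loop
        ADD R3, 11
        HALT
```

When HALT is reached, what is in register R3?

MOV R3, 7 → R3=7
MOV R7, 7 → R7=7
XOR R3, 10 → R3=7^10=13
ADD R3, 3 → R3=13+3=16
SUB R7, 1 → R7=7-1=6
CMP R7, 0  (cmp 6,0)
JNZ loop: taken
XOR R3, 10 → R3=16^10=26
ADD R3, 3 → R3=26+3=29
SUB R7, 1 → R7=6-1=5
CMP R7, 0  (cmp 5,0)
JNZ loop: taken
XOR R3, 10 → R3=29^10=23
ADD R3, 3 → R3=23+3=26
SUB R7, 1 → R7=5-1=4
CMP R7, 0  (cmp 4,0)
JNZ loop: taken
XOR R3, 10 → R3=26^10=16
ADD R3, 3 → R3=16+3=19
SUB R7, 1 → R7=4-1=3
CMP R7, 0  (cmp 3,0)
JNZ loop: taken
XOR R3, 10 → R3=19^10=25
ADD R3, 3 → R3=25+3=28
SUB R7, 1 → R7=3-1=2
CMP R7, 0  (cmp 2,0)
JNZ loop: taken
XOR R3, 10 → R3=28^10=22
ADD R3, 3 → R3=22+3=25
SUB R7, 1 → R7=2-1=1
CMP R7, 0  (cmp 1,0)
JNZ loop: taken
XOR R3, 10 → R3=25^10=19
ADD R3, 3 → R3=19+3=22
SUB R7, 1 → R7=1-1=0
CMP R7, 0  (cmp 0,0)
JNZ loop: not taken
ADD R3, 11 → R3=22+11=33
halt.

33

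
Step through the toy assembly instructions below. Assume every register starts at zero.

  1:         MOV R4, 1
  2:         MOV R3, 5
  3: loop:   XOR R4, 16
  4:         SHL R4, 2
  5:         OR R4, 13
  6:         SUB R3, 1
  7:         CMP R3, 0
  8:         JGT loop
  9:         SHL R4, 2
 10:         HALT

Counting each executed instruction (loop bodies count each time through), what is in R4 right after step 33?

MOV R4, 1 → R4=1
MOV R3, 5 → R3=5
XOR R4, 16 → R4=1^16=17
SHL R4, 2 → R4=17<<2=68
OR R4, 13 → R4=68|13=77
SUB R3, 1 → R3=5-1=4
CMP R3, 0  (cmp 4,0)
JGT loop: taken
XOR R4, 16 → R4=77^16=93
SHL R4, 2 → R4=93<<2=372
OR R4, 13 → R4=372|13=381
SUB R3, 1 → R3=4-1=3
CMP R3, 0  (cmp 3,0)
JGT loop: taken
XOR R4, 16 → R4=381^16=365
SHL R4, 2 → R4=365<<2=1460
OR R4, 13 → R4=1460|13=1469
SUB R3, 1 → R3=3-1=2
CMP R3, 0  (cmp 2,0)
JGT loop: taken
XOR R4, 16 → R4=1469^16=1453
SHL R4, 2 → R4=1453<<2=5812
OR R4, 13 → R4=5812|13=5821
SUB R3, 1 → R3=2-1=1
CMP R3, 0  (cmp 1,0)
JGT loop: taken
XOR R4, 16 → R4=5821^16=5805
SHL R4, 2 → R4=5805<<2=23220
OR R4, 13 → R4=23220|13=23229
SUB R3, 1 → R3=1-1=0
CMP R3, 0  (cmp 0,0)
JGT loop: not taken
SHL R4, 2 → R4=23229<<2=92916
After step 33: R4 = 92916.

92916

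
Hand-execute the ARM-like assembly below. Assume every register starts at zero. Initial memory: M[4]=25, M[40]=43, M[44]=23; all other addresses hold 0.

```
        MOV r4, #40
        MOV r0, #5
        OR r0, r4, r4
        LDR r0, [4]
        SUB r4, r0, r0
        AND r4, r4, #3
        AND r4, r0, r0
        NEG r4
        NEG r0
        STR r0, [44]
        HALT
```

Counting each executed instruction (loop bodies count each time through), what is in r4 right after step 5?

0

MOV r4, #40 → r4=40
MOV r0, #5 → r0=5
OR r0, r4, r4 → r0=40|40=40
LDR r0, [4] → r0=M[4]=25
SUB r4, r0, r0 → r4=25-25=0
After step 5: r4 = 0.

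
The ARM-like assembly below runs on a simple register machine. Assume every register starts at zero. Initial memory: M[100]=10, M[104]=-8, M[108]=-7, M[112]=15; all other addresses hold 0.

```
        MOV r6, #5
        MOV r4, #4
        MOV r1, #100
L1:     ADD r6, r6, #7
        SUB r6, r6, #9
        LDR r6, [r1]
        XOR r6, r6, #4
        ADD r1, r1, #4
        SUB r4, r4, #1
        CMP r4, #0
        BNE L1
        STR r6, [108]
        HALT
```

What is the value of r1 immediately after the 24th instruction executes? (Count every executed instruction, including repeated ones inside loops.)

112

MOV r6, #5 → r6=5
MOV r4, #4 → r4=4
MOV r1, #100 → r1=100
ADD r6, r6, #7 → r6=5+7=12
SUB r6, r6, #9 → r6=12-9=3
LDR r6, [r1] → r6=M[100]=10
XOR r6, r6, #4 → r6=10^4=14
ADD r1, r1, #4 → r1=100+4=104
SUB r4, r4, #1 → r4=4-1=3
CMP r4, #0  (cmp 3,0)
BNE L1: taken
ADD r6, r6, #7 → r6=14+7=21
SUB r6, r6, #9 → r6=21-9=12
LDR r6, [r1] → r6=M[104]=-8
XOR r6, r6, #4 → r6=(-8)^4=-4
ADD r1, r1, #4 → r1=104+4=108
SUB r4, r4, #1 → r4=3-1=2
CMP r4, #0  (cmp 2,0)
BNE L1: taken
ADD r6, r6, #7 → r6=(-4)+7=3
SUB r6, r6, #9 → r6=3-9=-6
LDR r6, [r1] → r6=M[108]=-7
XOR r6, r6, #4 → r6=(-7)^4=-3
ADD r1, r1, #4 → r1=108+4=112
After step 24: r1 = 112.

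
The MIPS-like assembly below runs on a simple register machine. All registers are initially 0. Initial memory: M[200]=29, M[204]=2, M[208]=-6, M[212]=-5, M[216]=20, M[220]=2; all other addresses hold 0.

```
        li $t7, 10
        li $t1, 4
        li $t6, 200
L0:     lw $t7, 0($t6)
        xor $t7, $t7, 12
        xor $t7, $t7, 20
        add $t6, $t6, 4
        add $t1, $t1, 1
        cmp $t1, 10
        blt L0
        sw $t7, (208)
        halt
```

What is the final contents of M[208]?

$t7=10
$t1=4
$t6=200
$t7=M[200]=29
$t7=29^12=17
$t7=17^20=5
$t6=200+4=204
$t1=4+1=5
cmp $t1, 10  (cmp 5,10)
blt L0: taken
$t7=M[204]=2
$t7=2^12=14
$t7=14^20=26
$t6=204+4=208
$t1=5+1=6
cmp $t1, 10  (cmp 6,10)
blt L0: taken
$t7=M[208]=-6
$t7=(-6)^12=-10
$t7=(-10)^20=-30
$t6=208+4=212
$t1=6+1=7
cmp $t1, 10  (cmp 7,10)
blt L0: taken
$t7=M[212]=-5
$t7=(-5)^12=-9
$t7=(-9)^20=-29
$t6=212+4=216
$t1=7+1=8
cmp $t1, 10  (cmp 8,10)
blt L0: taken
$t7=M[216]=20
$t7=20^12=24
$t7=24^20=12
$t6=216+4=220
$t1=8+1=9
cmp $t1, 10  (cmp 9,10)
blt L0: taken
$t7=M[220]=2
$t7=2^12=14
$t7=14^20=26
$t6=220+4=224
$t1=9+1=10
cmp $t1, 10  (cmp 10,10)
blt L0: not taken
sw $t7, (208) → M[208]=26
halt.

26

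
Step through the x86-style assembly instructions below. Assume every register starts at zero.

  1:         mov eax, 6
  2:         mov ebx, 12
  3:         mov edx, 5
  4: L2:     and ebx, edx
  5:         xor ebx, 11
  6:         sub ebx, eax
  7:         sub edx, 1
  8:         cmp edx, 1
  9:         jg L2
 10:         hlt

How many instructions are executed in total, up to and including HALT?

28

after mov eax, 6: eax=6
after mov ebx, 12: ebx=12
after mov edx, 5: edx=5
after and ebx, edx: ebx=12&5=4
after xor ebx, 11: ebx=4^11=15
after sub ebx, eax: ebx=15-6=9
after sub edx, 1: edx=5-1=4
cmp edx, 1  (cmp 4,1)
jg L2: taken
after and ebx, edx: ebx=9&4=0
after xor ebx, 11: ebx=0^11=11
after sub ebx, eax: ebx=11-6=5
after sub edx, 1: edx=4-1=3
cmp edx, 1  (cmp 3,1)
jg L2: taken
after and ebx, edx: ebx=5&3=1
after xor ebx, 11: ebx=1^11=10
after sub ebx, eax: ebx=10-6=4
after sub edx, 1: edx=3-1=2
cmp edx, 1  (cmp 2,1)
jg L2: taken
after and ebx, edx: ebx=4&2=0
after xor ebx, 11: ebx=0^11=11
after sub ebx, eax: ebx=11-6=5
after sub edx, 1: edx=2-1=1
cmp edx, 1  (cmp 1,1)
jg L2: not taken
halt.
Total executed instructions: 28.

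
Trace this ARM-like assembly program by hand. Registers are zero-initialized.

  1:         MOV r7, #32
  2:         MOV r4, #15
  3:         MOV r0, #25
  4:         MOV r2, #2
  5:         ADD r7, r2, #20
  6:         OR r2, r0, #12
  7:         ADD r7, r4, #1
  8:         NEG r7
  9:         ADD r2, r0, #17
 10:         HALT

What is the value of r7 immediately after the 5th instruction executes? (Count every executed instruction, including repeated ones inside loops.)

22

r7=32
r4=15
r0=25
r2=2
r7=2+20=22
After step 5: r7 = 22.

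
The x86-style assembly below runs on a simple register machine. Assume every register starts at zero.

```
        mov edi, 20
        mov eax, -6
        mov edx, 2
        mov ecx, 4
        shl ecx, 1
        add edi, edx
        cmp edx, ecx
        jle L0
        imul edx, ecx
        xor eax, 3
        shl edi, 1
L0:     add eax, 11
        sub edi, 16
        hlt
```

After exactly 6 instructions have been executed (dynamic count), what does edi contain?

mov edi, 20 → edi=20
mov eax, -6 → eax=-6
mov edx, 2 → edx=2
mov ecx, 4 → ecx=4
shl ecx, 1 → ecx=4<<1=8
add edi, edx → edi=20+2=22
After step 6: edi = 22.

22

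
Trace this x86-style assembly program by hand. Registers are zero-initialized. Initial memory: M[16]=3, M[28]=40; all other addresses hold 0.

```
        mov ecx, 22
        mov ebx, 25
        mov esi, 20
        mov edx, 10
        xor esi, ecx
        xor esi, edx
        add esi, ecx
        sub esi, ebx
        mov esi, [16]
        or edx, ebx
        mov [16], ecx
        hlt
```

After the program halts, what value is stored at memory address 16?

22

ecx=22
ebx=25
esi=20
edx=10
esi=20^22=2
esi=2^10=8
esi=8+22=30
esi=30-25=5
esi=M[16]=3
edx=10|25=27
mov [16], ecx → M[16]=22
halt.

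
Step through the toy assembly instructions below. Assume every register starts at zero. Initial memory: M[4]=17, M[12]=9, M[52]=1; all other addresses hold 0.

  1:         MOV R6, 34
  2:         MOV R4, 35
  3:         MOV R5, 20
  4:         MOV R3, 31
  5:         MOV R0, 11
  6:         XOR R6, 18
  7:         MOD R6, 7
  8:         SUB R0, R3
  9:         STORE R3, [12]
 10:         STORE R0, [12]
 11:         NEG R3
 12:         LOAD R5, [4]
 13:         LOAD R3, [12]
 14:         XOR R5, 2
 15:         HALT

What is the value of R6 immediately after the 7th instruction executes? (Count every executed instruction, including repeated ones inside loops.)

R6=34
R4=35
R5=20
R3=31
R0=11
R6=34^18=48
R6=48%7=6
After step 7: R6 = 6.

6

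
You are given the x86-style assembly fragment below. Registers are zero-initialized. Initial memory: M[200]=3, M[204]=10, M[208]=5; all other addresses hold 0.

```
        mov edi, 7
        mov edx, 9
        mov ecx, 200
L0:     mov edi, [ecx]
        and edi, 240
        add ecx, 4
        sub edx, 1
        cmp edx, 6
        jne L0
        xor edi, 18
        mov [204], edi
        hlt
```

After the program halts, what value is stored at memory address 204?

18

mov edi, 7 → edi=7
mov edx, 9 → edx=9
mov ecx, 200 → ecx=200
mov edi, [ecx] → edi=M[200]=3
and edi, 240 → edi=3&240=0
add ecx, 4 → ecx=200+4=204
sub edx, 1 → edx=9-1=8
cmp edx, 6  (cmp 8,6)
jne L0: taken
mov edi, [ecx] → edi=M[204]=10
and edi, 240 → edi=10&240=0
add ecx, 4 → ecx=204+4=208
sub edx, 1 → edx=8-1=7
cmp edx, 6  (cmp 7,6)
jne L0: taken
mov edi, [ecx] → edi=M[208]=5
and edi, 240 → edi=5&240=0
add ecx, 4 → ecx=208+4=212
sub edx, 1 → edx=7-1=6
cmp edx, 6  (cmp 6,6)
jne L0: not taken
xor edi, 18 → edi=0^18=18
mov [204], edi → M[204]=18
halt.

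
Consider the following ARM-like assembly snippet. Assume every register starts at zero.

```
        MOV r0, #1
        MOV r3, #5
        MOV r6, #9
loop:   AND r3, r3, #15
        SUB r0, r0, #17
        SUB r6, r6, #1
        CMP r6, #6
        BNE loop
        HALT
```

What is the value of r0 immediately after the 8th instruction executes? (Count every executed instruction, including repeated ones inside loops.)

r0=1
r3=5
r6=9
r3=5&15=5
r0=1-17=-16
r6=9-1=8
CMP r6, #6  (cmp 8,6)
BNE loop: taken
After step 8: r0 = -16.

-16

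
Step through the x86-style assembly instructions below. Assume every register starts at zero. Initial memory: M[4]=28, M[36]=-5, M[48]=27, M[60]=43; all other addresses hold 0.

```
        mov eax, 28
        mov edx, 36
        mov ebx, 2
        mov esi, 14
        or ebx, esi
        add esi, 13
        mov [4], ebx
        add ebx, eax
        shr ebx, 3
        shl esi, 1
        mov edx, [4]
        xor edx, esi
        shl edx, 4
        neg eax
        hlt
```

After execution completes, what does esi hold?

eax=28
edx=36
ebx=2
esi=14
ebx=2|14=14
esi=14+13=27
mov [4], ebx → M[4]=14
ebx=14+28=42
ebx=42>>3=5
esi=27<<1=54
edx=M[4]=14
edx=14^54=56
edx=56<<4=896
eax=-(28)=-28
halt.

54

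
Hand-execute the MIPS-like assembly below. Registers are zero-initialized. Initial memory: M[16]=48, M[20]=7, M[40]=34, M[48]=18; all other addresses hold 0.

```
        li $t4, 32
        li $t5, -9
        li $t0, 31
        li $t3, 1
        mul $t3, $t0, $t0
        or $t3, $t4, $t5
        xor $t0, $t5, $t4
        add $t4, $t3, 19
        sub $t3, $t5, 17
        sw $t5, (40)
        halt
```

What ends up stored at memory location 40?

-9

$t4=32
$t5=-9
$t0=31
$t3=1
$t3=31*31=961
$t3=32|(-9)=-9
$t0=(-9)^32=-41
$t4=(-9)+19=10
$t3=(-9)-17=-26
sw $t5, (40) → M[40]=-9
halt.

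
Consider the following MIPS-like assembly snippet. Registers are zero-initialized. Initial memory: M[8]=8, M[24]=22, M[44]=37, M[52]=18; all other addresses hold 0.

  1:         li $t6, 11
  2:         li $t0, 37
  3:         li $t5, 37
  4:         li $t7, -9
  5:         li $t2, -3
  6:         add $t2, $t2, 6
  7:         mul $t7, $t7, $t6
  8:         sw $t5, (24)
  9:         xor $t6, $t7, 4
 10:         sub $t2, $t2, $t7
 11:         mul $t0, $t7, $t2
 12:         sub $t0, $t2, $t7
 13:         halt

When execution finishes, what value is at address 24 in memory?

li $t6, 11 → $t6=11
li $t0, 37 → $t0=37
li $t5, 37 → $t5=37
li $t7, -9 → $t7=-9
li $t2, -3 → $t2=-3
add $t2, $t2, 6 → $t2=(-3)+6=3
mul $t7, $t7, $t6 → $t7=(-9)*11=-99
sw $t5, (24) → M[24]=37
xor $t6, $t7, 4 → $t6=(-99)^4=-103
sub $t2, $t2, $t7 → $t2=3-(-99)=102
mul $t0, $t7, $t2 → $t0=(-99)*102=-10098
sub $t0, $t2, $t7 → $t0=102-(-99)=201
halt.

37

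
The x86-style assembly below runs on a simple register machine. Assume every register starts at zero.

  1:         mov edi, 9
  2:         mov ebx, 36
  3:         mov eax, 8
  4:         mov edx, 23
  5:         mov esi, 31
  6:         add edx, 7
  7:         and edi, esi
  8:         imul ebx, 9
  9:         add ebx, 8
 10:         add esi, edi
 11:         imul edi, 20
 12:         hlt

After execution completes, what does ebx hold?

332

mov edi, 9 → edi=9
mov ebx, 36 → ebx=36
mov eax, 8 → eax=8
mov edx, 23 → edx=23
mov esi, 31 → esi=31
add edx, 7 → edx=23+7=30
and edi, esi → edi=9&31=9
imul ebx, 9 → ebx=36*9=324
add ebx, 8 → ebx=324+8=332
add esi, edi → esi=31+9=40
imul edi, 20 → edi=9*20=180
halt.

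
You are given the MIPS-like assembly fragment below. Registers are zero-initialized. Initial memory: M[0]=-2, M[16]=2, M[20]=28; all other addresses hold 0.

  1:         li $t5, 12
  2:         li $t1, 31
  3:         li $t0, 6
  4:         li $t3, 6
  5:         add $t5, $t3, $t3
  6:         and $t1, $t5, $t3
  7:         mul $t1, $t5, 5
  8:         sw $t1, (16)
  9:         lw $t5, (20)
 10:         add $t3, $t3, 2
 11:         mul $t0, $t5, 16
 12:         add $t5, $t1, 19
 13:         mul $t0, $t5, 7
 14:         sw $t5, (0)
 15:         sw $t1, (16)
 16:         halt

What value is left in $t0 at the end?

li $t5, 12 → $t5=12
li $t1, 31 → $t1=31
li $t0, 6 → $t0=6
li $t3, 6 → $t3=6
add $t5, $t3, $t3 → $t5=6+6=12
and $t1, $t5, $t3 → $t1=12&6=4
mul $t1, $t5, 5 → $t1=12*5=60
sw $t1, (16) → M[16]=60
lw $t5, (20) → $t5=M[20]=28
add $t3, $t3, 2 → $t3=6+2=8
mul $t0, $t5, 16 → $t0=28*16=448
add $t5, $t1, 19 → $t5=60+19=79
mul $t0, $t5, 7 → $t0=79*7=553
sw $t5, (0) → M[0]=79
sw $t1, (16) → M[16]=60
halt.

553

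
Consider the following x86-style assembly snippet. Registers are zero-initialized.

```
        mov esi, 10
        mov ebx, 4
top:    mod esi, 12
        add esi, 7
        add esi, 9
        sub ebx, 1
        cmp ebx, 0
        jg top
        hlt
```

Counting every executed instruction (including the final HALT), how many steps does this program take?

after mov esi, 10: esi=10
after mov ebx, 4: ebx=4
after mod esi, 12: esi=10%12=10
after add esi, 7: esi=10+7=17
after add esi, 9: esi=17+9=26
after sub ebx, 1: ebx=4-1=3
cmp ebx, 0  (cmp 3,0)
jg top: taken
after mod esi, 12: esi=26%12=2
after add esi, 7: esi=2+7=9
after add esi, 9: esi=9+9=18
after sub ebx, 1: ebx=3-1=2
cmp ebx, 0  (cmp 2,0)
jg top: taken
after mod esi, 12: esi=18%12=6
after add esi, 7: esi=6+7=13
after add esi, 9: esi=13+9=22
after sub ebx, 1: ebx=2-1=1
cmp ebx, 0  (cmp 1,0)
jg top: taken
after mod esi, 12: esi=22%12=10
after add esi, 7: esi=10+7=17
after add esi, 9: esi=17+9=26
after sub ebx, 1: ebx=1-1=0
cmp ebx, 0  (cmp 0,0)
jg top: not taken
halt.
Total executed instructions: 27.

27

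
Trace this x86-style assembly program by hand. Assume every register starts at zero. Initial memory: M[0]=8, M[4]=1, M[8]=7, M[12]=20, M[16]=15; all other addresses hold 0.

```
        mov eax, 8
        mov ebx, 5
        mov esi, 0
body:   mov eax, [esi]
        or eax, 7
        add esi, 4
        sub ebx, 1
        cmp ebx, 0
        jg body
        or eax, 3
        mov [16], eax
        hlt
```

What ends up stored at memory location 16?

15

after mov eax, 8: eax=8
after mov ebx, 5: ebx=5
after mov esi, 0: esi=0
after mov eax, [esi]: eax=M[0]=8
after or eax, 7: eax=8|7=15
after add esi, 4: esi=0+4=4
after sub ebx, 1: ebx=5-1=4
cmp ebx, 0  (cmp 4,0)
jg body: taken
after mov eax, [esi]: eax=M[4]=1
after or eax, 7: eax=1|7=7
after add esi, 4: esi=4+4=8
after sub ebx, 1: ebx=4-1=3
cmp ebx, 0  (cmp 3,0)
jg body: taken
after mov eax, [esi]: eax=M[8]=7
after or eax, 7: eax=7|7=7
after add esi, 4: esi=8+4=12
after sub ebx, 1: ebx=3-1=2
cmp ebx, 0  (cmp 2,0)
jg body: taken
after mov eax, [esi]: eax=M[12]=20
after or eax, 7: eax=20|7=23
after add esi, 4: esi=12+4=16
after sub ebx, 1: ebx=2-1=1
cmp ebx, 0  (cmp 1,0)
jg body: taken
after mov eax, [esi]: eax=M[16]=15
after or eax, 7: eax=15|7=15
after add esi, 4: esi=16+4=20
after sub ebx, 1: ebx=1-1=0
cmp ebx, 0  (cmp 0,0)
jg body: not taken
after or eax, 3: eax=15|3=15
mov [16], eax → M[16]=15
halt.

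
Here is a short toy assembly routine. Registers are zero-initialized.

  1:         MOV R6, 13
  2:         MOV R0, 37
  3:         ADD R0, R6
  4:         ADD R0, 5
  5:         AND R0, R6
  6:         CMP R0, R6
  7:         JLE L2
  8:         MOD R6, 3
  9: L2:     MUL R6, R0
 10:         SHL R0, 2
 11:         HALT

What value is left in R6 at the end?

65

after MOV R6, 13: R6=13
after MOV R0, 37: R0=37
after ADD R0, R6: R0=37+13=50
after ADD R0, 5: R0=50+5=55
after AND R0, R6: R0=55&13=5
CMP R0, R6  (cmp 5,13)
JLE L2: taken
after MUL R6, R0: R6=13*5=65
after SHL R0, 2: R0=5<<2=20
halt.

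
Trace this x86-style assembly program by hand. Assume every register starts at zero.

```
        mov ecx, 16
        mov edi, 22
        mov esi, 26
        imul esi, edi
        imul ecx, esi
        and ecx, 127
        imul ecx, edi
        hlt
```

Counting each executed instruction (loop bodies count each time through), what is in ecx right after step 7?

1408

mov ecx, 16 → ecx=16
mov edi, 22 → edi=22
mov esi, 26 → esi=26
imul esi, edi → esi=26*22=572
imul ecx, esi → ecx=16*572=9152
and ecx, 127 → ecx=9152&127=64
imul ecx, edi → ecx=64*22=1408
After step 7: ecx = 1408.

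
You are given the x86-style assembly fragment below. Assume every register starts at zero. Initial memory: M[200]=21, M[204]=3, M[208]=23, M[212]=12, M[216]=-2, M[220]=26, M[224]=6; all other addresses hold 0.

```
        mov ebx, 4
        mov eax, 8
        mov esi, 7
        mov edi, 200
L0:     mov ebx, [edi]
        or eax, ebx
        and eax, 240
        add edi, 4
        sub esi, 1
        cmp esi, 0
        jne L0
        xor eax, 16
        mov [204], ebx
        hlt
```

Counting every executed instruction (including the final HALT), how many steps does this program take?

56

after mov ebx, 4: ebx=4
after mov eax, 8: eax=8
after mov esi, 7: esi=7
after mov edi, 200: edi=200
after mov ebx, [edi]: ebx=M[200]=21
after or eax, ebx: eax=8|21=29
after and eax, 240: eax=29&240=16
after add edi, 4: edi=200+4=204
after sub esi, 1: esi=7-1=6
cmp esi, 0  (cmp 6,0)
jne L0: taken
after mov ebx, [edi]: ebx=M[204]=3
after or eax, ebx: eax=16|3=19
after and eax, 240: eax=19&240=16
after add edi, 4: edi=204+4=208
after sub esi, 1: esi=6-1=5
cmp esi, 0  (cmp 5,0)
jne L0: taken
after mov ebx, [edi]: ebx=M[208]=23
after or eax, ebx: eax=16|23=23
after and eax, 240: eax=23&240=16
after add edi, 4: edi=208+4=212
after sub esi, 1: esi=5-1=4
cmp esi, 0  (cmp 4,0)
jne L0: taken
after mov ebx, [edi]: ebx=M[212]=12
after or eax, ebx: eax=16|12=28
after and eax, 240: eax=28&240=16
after add edi, 4: edi=212+4=216
after sub esi, 1: esi=4-1=3
cmp esi, 0  (cmp 3,0)
jne L0: taken
after mov ebx, [edi]: ebx=M[216]=-2
after or eax, ebx: eax=16|(-2)=-2
after and eax, 240: eax=(-2)&240=240
after add edi, 4: edi=216+4=220
after sub esi, 1: esi=3-1=2
cmp esi, 0  (cmp 2,0)
jne L0: taken
after mov ebx, [edi]: ebx=M[220]=26
after or eax, ebx: eax=240|26=250
after and eax, 240: eax=250&240=240
after add edi, 4: edi=220+4=224
after sub esi, 1: esi=2-1=1
cmp esi, 0  (cmp 1,0)
jne L0: taken
after mov ebx, [edi]: ebx=M[224]=6
after or eax, ebx: eax=240|6=246
after and eax, 240: eax=246&240=240
after add edi, 4: edi=224+4=228
after sub esi, 1: esi=1-1=0
cmp esi, 0  (cmp 0,0)
jne L0: not taken
after xor eax, 16: eax=240^16=224
mov [204], ebx → M[204]=6
halt.
Total executed instructions: 56.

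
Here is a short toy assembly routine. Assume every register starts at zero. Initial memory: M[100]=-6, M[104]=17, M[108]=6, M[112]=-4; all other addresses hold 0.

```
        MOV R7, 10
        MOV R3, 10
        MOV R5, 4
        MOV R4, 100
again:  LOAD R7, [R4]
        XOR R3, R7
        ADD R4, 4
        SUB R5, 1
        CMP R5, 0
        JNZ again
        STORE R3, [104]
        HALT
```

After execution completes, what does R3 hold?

MOV R7, 10 → R7=10
MOV R3, 10 → R3=10
MOV R5, 4 → R5=4
MOV R4, 100 → R4=100
LOAD R7, [R4] → R7=M[100]=-6
XOR R3, R7 → R3=10^(-6)=-16
ADD R4, 4 → R4=100+4=104
SUB R5, 1 → R5=4-1=3
CMP R5, 0  (cmp 3,0)
JNZ again: taken
LOAD R7, [R4] → R7=M[104]=17
XOR R3, R7 → R3=(-16)^17=-31
ADD R4, 4 → R4=104+4=108
SUB R5, 1 → R5=3-1=2
CMP R5, 0  (cmp 2,0)
JNZ again: taken
LOAD R7, [R4] → R7=M[108]=6
XOR R3, R7 → R3=(-31)^6=-25
ADD R4, 4 → R4=108+4=112
SUB R5, 1 → R5=2-1=1
CMP R5, 0  (cmp 1,0)
JNZ again: taken
LOAD R7, [R4] → R7=M[112]=-4
XOR R3, R7 → R3=(-25)^(-4)=27
ADD R4, 4 → R4=112+4=116
SUB R5, 1 → R5=1-1=0
CMP R5, 0  (cmp 0,0)
JNZ again: not taken
STORE R3, [104] → M[104]=27
halt.

27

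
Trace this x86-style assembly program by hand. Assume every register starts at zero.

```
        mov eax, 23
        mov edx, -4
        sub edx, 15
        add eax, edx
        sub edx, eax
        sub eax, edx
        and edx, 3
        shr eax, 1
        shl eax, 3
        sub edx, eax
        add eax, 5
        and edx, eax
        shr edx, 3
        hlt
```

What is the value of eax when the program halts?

109

mov eax, 23 → eax=23
mov edx, -4 → edx=-4
sub edx, 15 → edx=(-4)-15=-19
add eax, edx → eax=23+(-19)=4
sub edx, eax → edx=(-19)-4=-23
sub eax, edx → eax=4-(-23)=27
and edx, 3 → edx=(-23)&3=1
shr eax, 1 → eax=27>>1=13
shl eax, 3 → eax=13<<3=104
sub edx, eax → edx=1-104=-103
add eax, 5 → eax=104+5=109
and edx, eax → edx=(-103)&109=9
shr edx, 3 → edx=9>>3=1
halt.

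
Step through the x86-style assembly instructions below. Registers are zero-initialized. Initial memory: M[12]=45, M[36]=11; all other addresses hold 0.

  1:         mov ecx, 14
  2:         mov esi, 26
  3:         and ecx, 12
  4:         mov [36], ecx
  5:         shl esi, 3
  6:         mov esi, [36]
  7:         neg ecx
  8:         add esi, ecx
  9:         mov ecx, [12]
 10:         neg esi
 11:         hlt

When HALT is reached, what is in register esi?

mov ecx, 14 → ecx=14
mov esi, 26 → esi=26
and ecx, 12 → ecx=14&12=12
mov [36], ecx → M[36]=12
shl esi, 3 → esi=26<<3=208
mov esi, [36] → esi=M[36]=12
neg ecx → ecx=-(12)=-12
add esi, ecx → esi=12+(-12)=0
mov ecx, [12] → ecx=M[12]=45
neg esi → esi=-(0)=0
halt.

0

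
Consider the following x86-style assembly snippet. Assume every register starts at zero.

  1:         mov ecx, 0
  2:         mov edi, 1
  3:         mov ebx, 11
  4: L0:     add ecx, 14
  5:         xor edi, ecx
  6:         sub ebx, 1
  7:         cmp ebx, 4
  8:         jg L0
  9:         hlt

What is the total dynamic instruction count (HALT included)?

ecx=0
edi=1
ebx=11
ecx=0+14=14
edi=1^14=15
ebx=11-1=10
cmp ebx, 4  (cmp 10,4)
jg L0: taken
ecx=14+14=28
edi=15^28=19
ebx=10-1=9
cmp ebx, 4  (cmp 9,4)
jg L0: taken
ecx=28+14=42
edi=19^42=57
ebx=9-1=8
cmp ebx, 4  (cmp 8,4)
jg L0: taken
ecx=42+14=56
edi=57^56=1
ebx=8-1=7
cmp ebx, 4  (cmp 7,4)
jg L0: taken
ecx=56+14=70
edi=1^70=71
ebx=7-1=6
cmp ebx, 4  (cmp 6,4)
jg L0: taken
ecx=70+14=84
edi=71^84=19
ebx=6-1=5
cmp ebx, 4  (cmp 5,4)
jg L0: taken
ecx=84+14=98
edi=19^98=113
ebx=5-1=4
cmp ebx, 4  (cmp 4,4)
jg L0: not taken
halt.
Total executed instructions: 39.

39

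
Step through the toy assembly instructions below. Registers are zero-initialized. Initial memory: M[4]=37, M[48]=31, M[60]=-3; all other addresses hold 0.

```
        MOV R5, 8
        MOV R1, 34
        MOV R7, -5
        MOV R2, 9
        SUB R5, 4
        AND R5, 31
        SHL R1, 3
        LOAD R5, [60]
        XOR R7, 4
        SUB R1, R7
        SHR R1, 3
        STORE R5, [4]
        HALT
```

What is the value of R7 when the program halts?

R5=8
R1=34
R7=-5
R2=9
R5=8-4=4
R5=4&31=4
R1=34<<3=272
R5=M[60]=-3
R7=(-5)^4=-1
R1=272-(-1)=273
R1=273>>3=34
STORE R5, [4] → M[4]=-3
halt.

-1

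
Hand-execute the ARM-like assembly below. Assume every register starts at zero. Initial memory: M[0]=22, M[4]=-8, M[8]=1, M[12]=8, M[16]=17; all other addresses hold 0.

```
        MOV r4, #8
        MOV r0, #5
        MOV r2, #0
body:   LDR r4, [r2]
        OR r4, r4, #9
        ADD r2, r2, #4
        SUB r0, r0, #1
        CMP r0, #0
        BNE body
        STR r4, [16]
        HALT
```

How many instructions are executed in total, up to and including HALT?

r4=8
r0=5
r2=0
r4=M[0]=22
r4=22|9=31
r2=0+4=4
r0=5-1=4
CMP r0, #0  (cmp 4,0)
BNE body: taken
r4=M[4]=-8
r4=(-8)|9=-7
r2=4+4=8
r0=4-1=3
CMP r0, #0  (cmp 3,0)
BNE body: taken
r4=M[8]=1
r4=1|9=9
r2=8+4=12
r0=3-1=2
CMP r0, #0  (cmp 2,0)
BNE body: taken
r4=M[12]=8
r4=8|9=9
r2=12+4=16
r0=2-1=1
CMP r0, #0  (cmp 1,0)
BNE body: taken
r4=M[16]=17
r4=17|9=25
r2=16+4=20
r0=1-1=0
CMP r0, #0  (cmp 0,0)
BNE body: not taken
STR r4, [16] → M[16]=25
halt.
Total executed instructions: 35.

35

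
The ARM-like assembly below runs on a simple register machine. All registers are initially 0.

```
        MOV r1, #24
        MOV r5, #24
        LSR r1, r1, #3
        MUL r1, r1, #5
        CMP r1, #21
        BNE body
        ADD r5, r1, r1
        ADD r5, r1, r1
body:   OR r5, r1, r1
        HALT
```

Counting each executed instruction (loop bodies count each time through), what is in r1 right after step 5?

15

r1=24
r5=24
r1=24>>3=3
r1=3*5=15
CMP r1, #21  (cmp 15,21)
After step 5: r1 = 15.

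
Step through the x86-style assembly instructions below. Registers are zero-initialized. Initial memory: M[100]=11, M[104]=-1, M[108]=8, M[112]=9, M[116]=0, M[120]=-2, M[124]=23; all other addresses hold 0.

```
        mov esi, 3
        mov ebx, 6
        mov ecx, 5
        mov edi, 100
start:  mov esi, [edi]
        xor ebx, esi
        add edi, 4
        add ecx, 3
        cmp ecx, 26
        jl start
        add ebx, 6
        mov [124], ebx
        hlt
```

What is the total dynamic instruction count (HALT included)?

after mov esi, 3: esi=3
after mov ebx, 6: ebx=6
after mov ecx, 5: ecx=5
after mov edi, 100: edi=100
after mov esi, [edi]: esi=M[100]=11
after xor ebx, esi: ebx=6^11=13
after add edi, 4: edi=100+4=104
after add ecx, 3: ecx=5+3=8
cmp ecx, 26  (cmp 8,26)
jl start: taken
after mov esi, [edi]: esi=M[104]=-1
after xor ebx, esi: ebx=13^(-1)=-14
after add edi, 4: edi=104+4=108
after add ecx, 3: ecx=8+3=11
cmp ecx, 26  (cmp 11,26)
jl start: taken
after mov esi, [edi]: esi=M[108]=8
after xor ebx, esi: ebx=(-14)^8=-6
after add edi, 4: edi=108+4=112
after add ecx, 3: ecx=11+3=14
cmp ecx, 26  (cmp 14,26)
jl start: taken
after mov esi, [edi]: esi=M[112]=9
after xor ebx, esi: ebx=(-6)^9=-13
after add edi, 4: edi=112+4=116
after add ecx, 3: ecx=14+3=17
cmp ecx, 26  (cmp 17,26)
jl start: taken
after mov esi, [edi]: esi=M[116]=0
after xor ebx, esi: ebx=(-13)^0=-13
after add edi, 4: edi=116+4=120
after add ecx, 3: ecx=17+3=20
cmp ecx, 26  (cmp 20,26)
jl start: taken
after mov esi, [edi]: esi=M[120]=-2
after xor ebx, esi: ebx=(-13)^(-2)=13
after add edi, 4: edi=120+4=124
after add ecx, 3: ecx=20+3=23
cmp ecx, 26  (cmp 23,26)
jl start: taken
after mov esi, [edi]: esi=M[124]=23
after xor ebx, esi: ebx=13^23=26
after add edi, 4: edi=124+4=128
after add ecx, 3: ecx=23+3=26
cmp ecx, 26  (cmp 26,26)
jl start: not taken
after add ebx, 6: ebx=26+6=32
mov [124], ebx → M[124]=32
halt.
Total executed instructions: 49.

49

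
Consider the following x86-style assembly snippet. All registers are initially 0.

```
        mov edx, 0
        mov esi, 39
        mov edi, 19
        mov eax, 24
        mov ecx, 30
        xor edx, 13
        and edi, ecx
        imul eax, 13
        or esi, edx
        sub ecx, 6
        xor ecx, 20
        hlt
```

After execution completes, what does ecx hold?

12

mov edx, 0 → edx=0
mov esi, 39 → esi=39
mov edi, 19 → edi=19
mov eax, 24 → eax=24
mov ecx, 30 → ecx=30
xor edx, 13 → edx=0^13=13
and edi, ecx → edi=19&30=18
imul eax, 13 → eax=24*13=312
or esi, edx → esi=39|13=47
sub ecx, 6 → ecx=30-6=24
xor ecx, 20 → ecx=24^20=12
halt.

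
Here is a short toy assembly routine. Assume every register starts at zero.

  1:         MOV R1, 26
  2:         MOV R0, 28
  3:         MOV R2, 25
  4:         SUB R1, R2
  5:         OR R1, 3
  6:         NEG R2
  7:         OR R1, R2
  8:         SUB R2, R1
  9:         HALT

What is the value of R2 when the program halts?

MOV R1, 26 → R1=26
MOV R0, 28 → R0=28
MOV R2, 25 → R2=25
SUB R1, R2 → R1=26-25=1
OR R1, 3 → R1=1|3=3
NEG R2 → R2=-(25)=-25
OR R1, R2 → R1=3|(-25)=-25
SUB R2, R1 → R2=(-25)-(-25)=0
halt.

0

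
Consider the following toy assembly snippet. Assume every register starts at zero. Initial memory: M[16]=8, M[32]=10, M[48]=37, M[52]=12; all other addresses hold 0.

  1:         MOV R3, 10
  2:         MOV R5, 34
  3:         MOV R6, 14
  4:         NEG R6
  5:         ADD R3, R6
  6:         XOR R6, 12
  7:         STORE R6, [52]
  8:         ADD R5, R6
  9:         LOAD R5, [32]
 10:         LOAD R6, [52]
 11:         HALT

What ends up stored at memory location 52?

R3=10
R5=34
R6=14
R6=-(14)=-14
R3=10+(-14)=-4
R6=(-14)^12=-2
STORE R6, [52] → M[52]=-2
R5=34+(-2)=32
R5=M[32]=10
R6=M[52]=-2
halt.

-2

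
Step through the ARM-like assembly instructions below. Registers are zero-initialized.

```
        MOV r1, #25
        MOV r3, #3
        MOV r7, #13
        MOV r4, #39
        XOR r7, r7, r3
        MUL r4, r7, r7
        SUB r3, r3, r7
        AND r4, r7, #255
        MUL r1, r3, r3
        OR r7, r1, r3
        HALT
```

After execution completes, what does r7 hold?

-3

r1=25
r3=3
r7=13
r4=39
r7=13^3=14
r4=14*14=196
r3=3-14=-11
r4=14&255=14
r1=(-11)*(-11)=121
r7=121|(-11)=-3
halt.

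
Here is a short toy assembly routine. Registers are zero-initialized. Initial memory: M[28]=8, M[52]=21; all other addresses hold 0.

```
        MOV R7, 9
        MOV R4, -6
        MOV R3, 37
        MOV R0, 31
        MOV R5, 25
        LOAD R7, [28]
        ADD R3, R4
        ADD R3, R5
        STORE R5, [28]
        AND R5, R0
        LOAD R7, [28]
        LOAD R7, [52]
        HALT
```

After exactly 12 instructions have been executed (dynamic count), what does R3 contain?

after MOV R7, 9: R7=9
after MOV R4, -6: R4=-6
after MOV R3, 37: R3=37
after MOV R0, 31: R0=31
after MOV R5, 25: R5=25
after LOAD R7, [28]: R7=M[28]=8
after ADD R3, R4: R3=37+(-6)=31
after ADD R3, R5: R3=31+25=56
STORE R5, [28] → M[28]=25
after AND R5, R0: R5=25&31=25
after LOAD R7, [28]: R7=M[28]=25
after LOAD R7, [52]: R7=M[52]=21
After step 12: R3 = 56.

56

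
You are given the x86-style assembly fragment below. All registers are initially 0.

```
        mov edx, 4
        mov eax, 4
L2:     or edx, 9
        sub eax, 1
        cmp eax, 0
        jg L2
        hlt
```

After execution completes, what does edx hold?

13

mov edx, 4 → edx=4
mov eax, 4 → eax=4
or edx, 9 → edx=4|9=13
sub eax, 1 → eax=4-1=3
cmp eax, 0  (cmp 3,0)
jg L2: taken
or edx, 9 → edx=13|9=13
sub eax, 1 → eax=3-1=2
cmp eax, 0  (cmp 2,0)
jg L2: taken
or edx, 9 → edx=13|9=13
sub eax, 1 → eax=2-1=1
cmp eax, 0  (cmp 1,0)
jg L2: taken
or edx, 9 → edx=13|9=13
sub eax, 1 → eax=1-1=0
cmp eax, 0  (cmp 0,0)
jg L2: not taken
halt.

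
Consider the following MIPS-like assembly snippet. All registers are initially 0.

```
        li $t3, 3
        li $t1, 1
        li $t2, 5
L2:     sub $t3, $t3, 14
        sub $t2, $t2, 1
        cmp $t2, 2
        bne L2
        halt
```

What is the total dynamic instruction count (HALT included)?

li $t3, 3 → $t3=3
li $t1, 1 → $t1=1
li $t2, 5 → $t2=5
sub $t3, $t3, 14 → $t3=3-14=-11
sub $t2, $t2, 1 → $t2=5-1=4
cmp $t2, 2  (cmp 4,2)
bne L2: taken
sub $t3, $t3, 14 → $t3=(-11)-14=-25
sub $t2, $t2, 1 → $t2=4-1=3
cmp $t2, 2  (cmp 3,2)
bne L2: taken
sub $t3, $t3, 14 → $t3=(-25)-14=-39
sub $t2, $t2, 1 → $t2=3-1=2
cmp $t2, 2  (cmp 2,2)
bne L2: not taken
halt.
Total executed instructions: 16.

16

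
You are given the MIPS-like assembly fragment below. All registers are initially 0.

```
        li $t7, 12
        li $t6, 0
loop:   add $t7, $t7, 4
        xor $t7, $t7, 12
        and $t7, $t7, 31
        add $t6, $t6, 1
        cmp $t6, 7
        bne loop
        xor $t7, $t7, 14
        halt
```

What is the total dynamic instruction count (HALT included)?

after li $t7, 12: $t7=12
after li $t6, 0: $t6=0
after add $t7, $t7, 4: $t7=12+4=16
after xor $t7, $t7, 12: $t7=16^12=28
after and $t7, $t7, 31: $t7=28&31=28
after add $t6, $t6, 1: $t6=0+1=1
cmp $t6, 7  (cmp 1,7)
bne loop: taken
after add $t7, $t7, 4: $t7=28+4=32
after xor $t7, $t7, 12: $t7=32^12=44
after and $t7, $t7, 31: $t7=44&31=12
after add $t6, $t6, 1: $t6=1+1=2
cmp $t6, 7  (cmp 2,7)
bne loop: taken
after add $t7, $t7, 4: $t7=12+4=16
after xor $t7, $t7, 12: $t7=16^12=28
after and $t7, $t7, 31: $t7=28&31=28
after add $t6, $t6, 1: $t6=2+1=3
cmp $t6, 7  (cmp 3,7)
bne loop: taken
after add $t7, $t7, 4: $t7=28+4=32
after xor $t7, $t7, 12: $t7=32^12=44
after and $t7, $t7, 31: $t7=44&31=12
after add $t6, $t6, 1: $t6=3+1=4
cmp $t6, 7  (cmp 4,7)
bne loop: taken
after add $t7, $t7, 4: $t7=12+4=16
after xor $t7, $t7, 12: $t7=16^12=28
after and $t7, $t7, 31: $t7=28&31=28
after add $t6, $t6, 1: $t6=4+1=5
cmp $t6, 7  (cmp 5,7)
bne loop: taken
after add $t7, $t7, 4: $t7=28+4=32
after xor $t7, $t7, 12: $t7=32^12=44
after and $t7, $t7, 31: $t7=44&31=12
after add $t6, $t6, 1: $t6=5+1=6
cmp $t6, 7  (cmp 6,7)
bne loop: taken
after add $t7, $t7, 4: $t7=12+4=16
after xor $t7, $t7, 12: $t7=16^12=28
after and $t7, $t7, 31: $t7=28&31=28
after add $t6, $t6, 1: $t6=6+1=7
cmp $t6, 7  (cmp 7,7)
bne loop: not taken
after xor $t7, $t7, 14: $t7=28^14=18
halt.
Total executed instructions: 46.

46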